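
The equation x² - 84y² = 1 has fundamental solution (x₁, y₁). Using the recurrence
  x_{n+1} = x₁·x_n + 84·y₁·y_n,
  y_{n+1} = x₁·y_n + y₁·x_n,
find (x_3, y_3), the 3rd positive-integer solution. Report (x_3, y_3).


Step 1: Find the fundamental solution (x₁, y₁) of x² - 84y² = 1.
  Expand √84 as a continued fraction. a₀ = ⌊√84⌋ = 9; iterate m_{k+1} = d_k·a_k − m_k, d_{k+1} = (84 − m_{k+1}²)/d_k, a_{k+1} = ⌊(a₀ + m_{k+1})/d_{k+1}⌋ (starting m₀ = 0, d₀ = 1), with convergents p_k = a_k·p_{k-1} + p_{k-2}, q_k = a_k·q_{k-1} + q_{k-2} (p₋₁ = 1, q₋₁ = 0):
  k = 0: a₀ = 9; p₀/q₀ = 9/1; p₀² − 84·q₀² = 81 − 84 = -3.
  k = 1: m = 9, d = 3, a = ⌊(9 + 9)/3⌋ = 6; p/q = (6·9 + 1)/(6·1 + 0) = 55/6; p² − 84·q² = 3025 − 3024 = 1.
  The first convergent with p² − 84·q² = 1 gives the fundamental solution (x₁, y₁) = (55, 6).
Step 2: Apply the recurrence (x_{n+1}, y_{n+1}) = (x₁x_n + 84y₁y_n, x₁y_n + y₁x_n) repeatedly.
  From (x_1, y_1) = (55, 6): x_2 = 55·55 + 84·6·6 = 6049; y_2 = 55·6 + 6·55 = 660.
  From (x_2, y_2) = (6049, 660): x_3 = 55·6049 + 84·6·660 = 665335; y_3 = 55·660 + 6·6049 = 72594.
Step 3: Verify x_3² - 84·y_3² = 442670662225 - 442670662224 = 1 (should be 1). ✓

(x_1, y_1) = (55, 6); (x_3, y_3) = (665335, 72594).


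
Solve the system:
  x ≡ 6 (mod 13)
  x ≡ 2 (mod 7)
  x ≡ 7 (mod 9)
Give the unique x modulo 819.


Moduli 13, 7, 9 are pairwise coprime; by CRT there is a unique solution modulo M = 13 · 7 · 9 = 819.
Solve pairwise, accumulating the modulus:
  Start with x ≡ 6 (mod 13).
  Combine with x ≡ 2 (mod 7): since gcd(13, 7) = 1, we get a unique residue mod 91.
    Write x = 6 + 13·t and substitute into x ≡ 2 (mod 7): 13·t ≡ 2 − 6 = -4 (mod 7).
    Reduce coefficients mod 7: 6·t ≡ 3 (mod 7).
    The inverse of 6 mod 7 is 6 (since 6·6 = 36 = 5·7 + 1), so t ≡ 6·3 = 18 ≡ 4 (mod 7).
    Then x = 6 + 13·4 = 58, valid modulo lcm(13, 7) = 91: x ≡ 58 (mod 91).
  Combine with x ≡ 7 (mod 9): since gcd(91, 9) = 1, we get a unique residue mod 819.
    Write x = 58 + 91·t and substitute into x ≡ 7 (mod 9): 91·t ≡ 7 − 58 = -51 (mod 9).
    Reduce coefficients mod 9: 1·t ≡ 3 (mod 9).
    So t ≡ 3 (mod 9).
    Then x = 58 + 91·3 = 331, valid modulo lcm(91, 9) = 819: x ≡ 331 (mod 819).
Verify: 331 mod 13 = 6 ✓, 331 mod 7 = 2 ✓, 331 mod 9 = 7 ✓.

x ≡ 331 (mod 819).


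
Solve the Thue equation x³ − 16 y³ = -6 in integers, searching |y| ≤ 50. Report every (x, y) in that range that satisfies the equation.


The equation is x³ - 16y³ = -6. For fixed y, x³ = 16·y³ − 6, so a solution requires the RHS to be a perfect cube.
Strategy: iterate y from -50 to 50, compute RHS = 16·y³ − 6, and check whether it is a (positive or negative) perfect cube.
Check small values of y:
  y = 0: RHS = -6 is not a perfect cube.
  y = 1: RHS = 10 is not a perfect cube.
  y = -1: RHS = -22 is not a perfect cube.
  y = 2: RHS = 122 is not a perfect cube.
  y = -2: RHS = -134 is not a perfect cube.
  y = 3: RHS = 426 is not a perfect cube.
  y = -3: RHS = -438 is not a perfect cube.
Continuing the search up to |y| = 50 finds no solutions either.
No (x, y) in the scanned range satisfies the equation.

No integer solutions with |y| ≤ 50.


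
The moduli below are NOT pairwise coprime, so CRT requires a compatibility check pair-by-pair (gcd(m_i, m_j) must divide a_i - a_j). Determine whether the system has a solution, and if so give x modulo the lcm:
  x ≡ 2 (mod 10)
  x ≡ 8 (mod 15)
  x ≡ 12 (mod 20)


Moduli 10, 15, 20 are not pairwise coprime, so CRT works modulo lcm(m_i) when all pairwise compatibility conditions hold.
Pairwise compatibility: gcd(m_i, m_j) must divide a_i - a_j for every pair.
Merge one congruence at a time:
  Start: x ≡ 2 (mod 10).
  Combine with x ≡ 8 (mod 15): gcd(10, 15) = 5, and 8 - 2 = 6 is NOT divisible by 5.
    ⇒ system is inconsistent (no integer solution).

No solution (the system is inconsistent).


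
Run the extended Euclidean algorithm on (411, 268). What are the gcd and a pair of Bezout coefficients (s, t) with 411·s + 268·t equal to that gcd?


Euclidean algorithm on (411, 268) — divide until remainder is 0:
  411 = 1 · 268 + 143
  268 = 1 · 143 + 125
  143 = 1 · 125 + 18
  125 = 6 · 18 + 17
  18 = 1 · 17 + 1
  17 = 17 · 1 + 0
gcd(411, 268) = 1.
Track Bezout coefficients alongside the remainders: start with r₀ = 411 = a·1 + b·0 (s = 1, t = 0) and r₁ = 268 = a·0 + b·1 (s = 0, t = 1); each new remainder r_{k+1} = r_{k-1} − q_k·r_k inherits s_{k+1} = s_{k-1} − q_k·s_k, t_{k+1} = t_{k-1} − q_k·t_k, so r_k = a·s_k + b·t_k at every step:
  q = 1: r = 143, s = 1 − 1·0 = 1, t = 0 − 1·1 = -1  (check: 411·1 + 268·(-1) = 143)
  q = 1: r = 125, s = 0 − 1·1 = -1, t = 1 − 1·(-1) = 2  (check: 411·(-1) + 268·2 = 125)
  q = 1: r = 18, s = 1 − 1·(-1) = 2, t = -1 − 1·2 = -3  (check: 411·2 + 268·(-3) = 18)
  q = 6: r = 17, s = -1 − 6·2 = -13, t = 2 − 6·(-3) = 20  (check: 411·(-13) + 268·20 = 17)
  q = 1: r = 1, s = 2 − 1·(-13) = 15, t = -3 − 1·20 = -23  (check: 411·15 + 268·(-23) = 1)
The row with r = 1 (the gcd) gives the Bezout coefficients s = 15, t = -23.
Result: 411 · (15) + 268 · (-23) = 1.

gcd(411, 268) = 1; s = 15, t = -23 (check: 411·15 + 268·(-23) = 1).


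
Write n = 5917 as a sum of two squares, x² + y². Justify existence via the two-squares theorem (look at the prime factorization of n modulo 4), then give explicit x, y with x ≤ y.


Step 1: Factor n = 5917 = 61 · 97.
Step 2: Check the mod-4 condition on each prime factor: 61 ≡ 1 (mod 4), exponent 1; 97 ≡ 1 (mod 4), exponent 1.
All primes ≡ 3 (mod 4) appear to even exponent (or don't appear), so by the two-squares theorem n IS expressible as a sum of two squares.
Step 3: Build a representation. Here n = 61 · 97 is a product of primes ≡ 1 (mod 4). Each prime p ≡ 1 (mod 4) is itself a sum of two squares; find a² by testing p − a² for a perfect square:
  61: 61 − 1² = 60, 61 − 2² = 57, 61 − 3² = 52, 61 − 4² = 45, 61 − 5² = 36 = 6² ⇒ 61 = 5² + 6².
  97: 97 − 1² = 96, 97 − 2² = 93, 97 − 3² = 88, 97 − 4² = 81 = 9² ⇒ 97 = 4² + 9².
  Combine using the Brahmagupta–Fibonacci identity (a² + b²)(c² + d²) = (ac − bd)² + (ad + bc)² = (ac + bd)² + (ad − bc)²:
  61 · 97 = 5917: from (5² + 6²)(4² + 9²), take (5·4 − 6·9, 5·9 + 6·4) = (20 − 54, 45 + 24) = (-34, 69); dropping signs (only squares matter) gives (34, 69); check 34² + 69² = 1156 + 4761 = 5917 ✓.
Step 4: Order so x ≤ y and verify: 34² + 69² = 1156 + 4761 = 5917 = n. ✓

n = 5917 = 34² + 69² (one valid representation with x ≤ y).


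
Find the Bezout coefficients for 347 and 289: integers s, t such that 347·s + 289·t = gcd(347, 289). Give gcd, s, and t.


Euclidean algorithm on (347, 289) — divide until remainder is 0:
  347 = 1 · 289 + 58
  289 = 4 · 58 + 57
  58 = 1 · 57 + 1
  57 = 57 · 1 + 0
gcd(347, 289) = 1.
Track Bezout coefficients alongside the remainders: start with r₀ = 347 = a·1 + b·0 (s = 1, t = 0) and r₁ = 289 = a·0 + b·1 (s = 0, t = 1); each new remainder r_{k+1} = r_{k-1} − q_k·r_k inherits s_{k+1} = s_{k-1} − q_k·s_k, t_{k+1} = t_{k-1} − q_k·t_k, so r_k = a·s_k + b·t_k at every step:
  q = 1: r = 58, s = 1 − 1·0 = 1, t = 0 − 1·1 = -1  (check: 347·1 + 289·(-1) = 58)
  q = 4: r = 57, s = 0 − 4·1 = -4, t = 1 − 4·(-1) = 5  (check: 347·(-4) + 289·5 = 57)
  q = 1: r = 1, s = 1 − 1·(-4) = 5, t = -1 − 1·5 = -6  (check: 347·5 + 289·(-6) = 1)
The row with r = 1 (the gcd) gives the Bezout coefficients s = 5, t = -6.
Result: 347 · (5) + 289 · (-6) = 1.

gcd(347, 289) = 1; s = 5, t = -6 (check: 347·5 + 289·(-6) = 1).


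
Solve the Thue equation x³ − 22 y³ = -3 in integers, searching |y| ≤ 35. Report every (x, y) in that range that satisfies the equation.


The equation is x³ - 22y³ = -3. For fixed y, x³ = 22·y³ − 3, so a solution requires the RHS to be a perfect cube.
Strategy: iterate y from -35 to 35, compute RHS = 22·y³ − 3, and check whether it is a (positive or negative) perfect cube.
Check small values of y:
  y = 0: RHS = -3 is not a perfect cube.
  y = 1: RHS = 19 is not a perfect cube.
  y = -1: RHS = -25 is not a perfect cube.
  y = 2: RHS = 173 is not a perfect cube.
  y = -2: RHS = -179 is not a perfect cube.
  y = 3: RHS = 591 is not a perfect cube.
  y = -3: RHS = -597 is not a perfect cube.
Continuing the search up to |y| = 35 finds no solutions either.
No (x, y) in the scanned range satisfies the equation.

No integer solutions with |y| ≤ 35.


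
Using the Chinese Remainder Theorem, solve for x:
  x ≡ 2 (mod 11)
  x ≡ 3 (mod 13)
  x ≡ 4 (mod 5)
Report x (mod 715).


Moduli 11, 13, 5 are pairwise coprime; by CRT there is a unique solution modulo M = 11 · 13 · 5 = 715.
Solve pairwise, accumulating the modulus:
  Start with x ≡ 2 (mod 11).
  Combine with x ≡ 3 (mod 13): since gcd(11, 13) = 1, we get a unique residue mod 143.
    Write x = 2 + 11·t and substitute into x ≡ 3 (mod 13): 11·t ≡ 3 − 2 = 1 (mod 13).
    The inverse of 11 mod 13 is 6 (since 11·6 = 66 = 5·13 + 1), so t ≡ 6·1 = 6 ≡ 6 (mod 13).
    Then x = 2 + 11·6 = 68, valid modulo lcm(11, 13) = 143: x ≡ 68 (mod 143).
  Combine with x ≡ 4 (mod 5): since gcd(143, 5) = 1, we get a unique residue mod 715.
    Write x = 68 + 143·t and substitute into x ≡ 4 (mod 5): 143·t ≡ 4 − 68 = -64 (mod 5).
    Reduce coefficients mod 5: 3·t ≡ 1 (mod 5).
    The inverse of 3 mod 5 is 2 (since 3·2 = 6 = 1·5 + 1), so t ≡ 2·1 = 2 ≡ 2 (mod 5).
    Then x = 68 + 143·2 = 354, valid modulo lcm(143, 5) = 715: x ≡ 354 (mod 715).
Verify: 354 mod 11 = 2 ✓, 354 mod 13 = 3 ✓, 354 mod 5 = 4 ✓.

x ≡ 354 (mod 715).


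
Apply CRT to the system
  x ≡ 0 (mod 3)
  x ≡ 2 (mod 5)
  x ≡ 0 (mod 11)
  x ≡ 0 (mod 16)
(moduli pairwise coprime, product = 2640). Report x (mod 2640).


Product of moduli M = 3 · 5 · 11 · 16 = 2640.
Merge one congruence at a time:
  Start: x ≡ 0 (mod 3).
  Combine with x ≡ 2 (mod 5); new modulus lcm = 15.
    Write x = 0 + 3·t and substitute into x ≡ 2 (mod 5): 3·t ≡ 2 − 0 = 2 (mod 5).
    The inverse of 3 mod 5 is 2 (since 3·2 = 6 = 1·5 + 1), so t ≡ 2·2 = 4 ≡ 4 (mod 5).
    Then x = 0 + 3·4 = 12, valid modulo lcm(3, 5) = 15: x ≡ 12 (mod 15).
  Combine with x ≡ 0 (mod 11); new modulus lcm = 165.
    Write x = 12 + 15·t and substitute into x ≡ 0 (mod 11): 15·t ≡ 0 − 12 = -12 (mod 11).
    Reduce coefficients mod 11: 4·t ≡ 10 (mod 11).
    The inverse of 4 mod 11 is 3 (since 4·3 = 12 = 1·11 + 1), so t ≡ 3·10 = 30 ≡ 8 (mod 11).
    Then x = 12 + 15·8 = 132, valid modulo lcm(15, 11) = 165: x ≡ 132 (mod 165).
  Combine with x ≡ 0 (mod 16); new modulus lcm = 2640.
    Write x = 132 + 165·t and substitute into x ≡ 0 (mod 16): 165·t ≡ 0 − 132 = -132 (mod 16).
    Reduce coefficients mod 16: 5·t ≡ 12 (mod 16).
    The inverse of 5 mod 16 is 13 (since 5·13 = 65 = 4·16 + 1), so t ≡ 13·12 = 156 ≡ 12 (mod 16).
    Then x = 132 + 165·12 = 2112, valid modulo lcm(165, 16) = 2640: x ≡ 2112 (mod 2640).
Verify against each original: 2112 mod 3 = 0, 2112 mod 5 = 2, 2112 mod 11 = 0, 2112 mod 16 = 0.

x ≡ 2112 (mod 2640).


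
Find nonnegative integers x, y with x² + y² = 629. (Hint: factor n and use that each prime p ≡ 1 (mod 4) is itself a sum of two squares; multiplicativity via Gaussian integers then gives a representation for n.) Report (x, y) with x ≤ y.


Step 1: Factor n = 629 = 17 · 37.
Step 2: Check the mod-4 condition on each prime factor: 17 ≡ 1 (mod 4), exponent 1; 37 ≡ 1 (mod 4), exponent 1.
All primes ≡ 3 (mod 4) appear to even exponent (or don't appear), so by the two-squares theorem n IS expressible as a sum of two squares.
Step 3: Build a representation. Here n = 17 · 37 is a product of primes ≡ 1 (mod 4). Each prime p ≡ 1 (mod 4) is itself a sum of two squares; find a² by testing p − a² for a perfect square:
  17: 17 − 1² = 16 = 4² ⇒ 17 = 1² + 4².
  37: 37 − 1² = 36 = 6² ⇒ 37 = 1² + 6².
  Combine using the Brahmagupta–Fibonacci identity (a² + b²)(c² + d²) = (ac − bd)² + (ad + bc)² = (ac + bd)² + (ad − bc)²:
  17 · 37 = 629: from (1² + 4²)(1² + 6²), take (1·1 − 4·6, 1·6 + 4·1) = (1 − 24, 6 + 4) = (-23, 10); dropping signs (only squares matter) gives (23, 10); check 23² + 10² = 529 + 100 = 629 ✓.
Step 4: Order so x ≤ y and verify: 10² + 23² = 100 + 529 = 629 = n. ✓

n = 629 = 10² + 23² (one valid representation with x ≤ y).


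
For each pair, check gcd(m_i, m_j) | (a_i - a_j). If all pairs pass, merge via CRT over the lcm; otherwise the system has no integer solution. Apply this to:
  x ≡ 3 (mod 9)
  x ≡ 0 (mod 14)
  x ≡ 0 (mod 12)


Moduli 9, 14, 12 are not pairwise coprime, so CRT works modulo lcm(m_i) when all pairwise compatibility conditions hold.
Pairwise compatibility: gcd(m_i, m_j) must divide a_i - a_j for every pair.
Merge one congruence at a time:
  Start: x ≡ 3 (mod 9).
  Combine with x ≡ 0 (mod 14): gcd(9, 14) = 1; 0 - 3 = -3, which IS divisible by 1, so compatible.
    Write x = 3 + 9·t and substitute into x ≡ 0 (mod 14): 9·t ≡ 0 − 3 = -3 (mod 14).
    Reduce coefficients mod 14: 9·t ≡ 11 (mod 14).
    The inverse of 9 mod 14 is 11 (since 9·11 = 99 = 7·14 + 1), so t ≡ 11·11 = 121 ≡ 9 (mod 14).
    Then x = 3 + 9·9 = 84, valid modulo lcm(9, 14) = 126: x ≡ 84 (mod 126).
  Combine with x ≡ 0 (mod 12): gcd(126, 12) = 6; 0 - 84 = -84, which IS divisible by 6, so compatible.
    Write x = 84 + 126·t and substitute into x ≡ 0 (mod 12): 126·t ≡ 0 − 84 = -84 (mod 12).
    Divide the congruence (and modulus) by g = 6: 21·t ≡ -14 (mod 2).
    Reduce coefficients mod 2: 1·t ≡ 0 (mod 2).
    So t ≡ 0 (mod 2).
    Then x = 84 + 126·0 = 84, valid modulo lcm(126, 12) = 252: x ≡ 84 (mod 252).
Verify: 84 mod 9 = 3, 84 mod 14 = 0, 84 mod 12 = 0.

x ≡ 84 (mod 252).


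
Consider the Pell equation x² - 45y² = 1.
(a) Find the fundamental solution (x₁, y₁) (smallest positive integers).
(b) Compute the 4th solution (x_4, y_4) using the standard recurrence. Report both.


Step 1: Find the fundamental solution (x₁, y₁) of x² - 45y² = 1.
  Expand √45 as a continued fraction. a₀ = ⌊√45⌋ = 6; iterate m_{k+1} = d_k·a_k − m_k, d_{k+1} = (45 − m_{k+1}²)/d_k, a_{k+1} = ⌊(a₀ + m_{k+1})/d_{k+1}⌋ (starting m₀ = 0, d₀ = 1), with convergents p_k = a_k·p_{k-1} + p_{k-2}, q_k = a_k·q_{k-1} + q_{k-2} (p₋₁ = 1, q₋₁ = 0):
  k = 0: a₀ = 6; p₀/q₀ = 6/1; p₀² − 45·q₀² = 36 − 45 = -9.
  k = 1: m = 6, d = 9, a = ⌊(6 + 6)/9⌋ = 1; p/q = (1·6 + 1)/(1·1 + 0) = 7/1; p² − 45·q² = 49 − 45 = 4.
  k = 2: m = 3, d = 4, a = ⌊(6 + 3)/4⌋ = 2; p/q = (2·7 + 6)/(2·1 + 1) = 20/3; p² − 45·q² = 400 − 405 = -5.
  k = 3: m = 5, d = 5, a = ⌊(6 + 5)/5⌋ = 2; p/q = (2·20 + 7)/(2·3 + 1) = 47/7; p² − 45·q² = 2209 − 2205 = 4.
  k = 4: m = 5, d = 4, a = ⌊(6 + 5)/4⌋ = 2; p/q = (2·47 + 20)/(2·7 + 3) = 114/17; p² − 45·q² = 12996 − 13005 = -9.
  k = 5: m = 3, d = 9, a = ⌊(6 + 3)/9⌋ = 1; p/q = (1·114 + 47)/(1·17 + 7) = 161/24; p² − 45·q² = 25921 − 25920 = 1.
  The first convergent with p² − 45·q² = 1 gives the fundamental solution (x₁, y₁) = (161, 24).
Step 2: Apply the recurrence (x_{n+1}, y_{n+1}) = (x₁x_n + 45y₁y_n, x₁y_n + y₁x_n) repeatedly.
  From (x_1, y_1) = (161, 24): x_2 = 161·161 + 45·24·24 = 51841; y_2 = 161·24 + 24·161 = 7728.
  From (x_2, y_2) = (51841, 7728): x_3 = 161·51841 + 45·24·7728 = 16692641; y_3 = 161·7728 + 24·51841 = 2488392.
  From (x_3, y_3) = (16692641, 2488392): x_4 = 161·16692641 + 45·24·2488392 = 5374978561; y_4 = 161·2488392 + 24·16692641 = 801254496.
Step 3: Verify x_4² - 45·y_4² = 28890394531209630721 - 28890394531209630720 = 1 (should be 1). ✓

(x_1, y_1) = (161, 24); (x_4, y_4) = (5374978561, 801254496).


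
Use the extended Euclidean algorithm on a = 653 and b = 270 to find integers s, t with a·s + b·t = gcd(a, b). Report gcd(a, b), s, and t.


Euclidean algorithm on (653, 270) — divide until remainder is 0:
  653 = 2 · 270 + 113
  270 = 2 · 113 + 44
  113 = 2 · 44 + 25
  44 = 1 · 25 + 19
  25 = 1 · 19 + 6
  19 = 3 · 6 + 1
  6 = 6 · 1 + 0
gcd(653, 270) = 1.
Track Bezout coefficients alongside the remainders: start with r₀ = 653 = a·1 + b·0 (s = 1, t = 0) and r₁ = 270 = a·0 + b·1 (s = 0, t = 1); each new remainder r_{k+1} = r_{k-1} − q_k·r_k inherits s_{k+1} = s_{k-1} − q_k·s_k, t_{k+1} = t_{k-1} − q_k·t_k, so r_k = a·s_k + b·t_k at every step:
  q = 2: r = 113, s = 1 − 2·0 = 1, t = 0 − 2·1 = -2  (check: 653·1 + 270·(-2) = 113)
  q = 2: r = 44, s = 0 − 2·1 = -2, t = 1 − 2·(-2) = 5  (check: 653·(-2) + 270·5 = 44)
  q = 2: r = 25, s = 1 − 2·(-2) = 5, t = -2 − 2·5 = -12  (check: 653·5 + 270·(-12) = 25)
  q = 1: r = 19, s = -2 − 1·5 = -7, t = 5 − 1·(-12) = 17  (check: 653·(-7) + 270·17 = 19)
  q = 1: r = 6, s = 5 − 1·(-7) = 12, t = -12 − 1·17 = -29  (check: 653·12 + 270·(-29) = 6)
  q = 3: r = 1, s = -7 − 3·12 = -43, t = 17 − 3·(-29) = 104  (check: 653·(-43) + 270·104 = 1)
The row with r = 1 (the gcd) gives the Bezout coefficients s = -43, t = 104.
Result: 653 · (-43) + 270 · (104) = 1.

gcd(653, 270) = 1; s = -43, t = 104 (check: 653·(-43) + 270·104 = 1).


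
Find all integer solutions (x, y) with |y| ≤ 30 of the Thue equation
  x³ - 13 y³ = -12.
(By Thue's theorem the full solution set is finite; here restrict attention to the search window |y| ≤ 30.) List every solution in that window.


The equation is x³ - 13y³ = -12. For fixed y, x³ = 13·y³ − 12, so a solution requires the RHS to be a perfect cube.
Strategy: iterate y from -30 to 30, compute RHS = 13·y³ − 12, and check whether it is a (positive or negative) perfect cube.
Check small values of y:
  y = 0: RHS = -12 is not a perfect cube.
  y = 1: RHS = 1 = (1)³ ⇒ x = 1 works.
  y = -1: RHS = -25 is not a perfect cube.
  y = 2: RHS = 92 is not a perfect cube.
  y = -2: RHS = -116 is not a perfect cube.
  y = 3: RHS = 339 is not a perfect cube.
  y = -3: RHS = -363 is not a perfect cube.
Continuing the search up to |y| = 30 finds no further solutions beyond those listed.
Collected solutions: (1, 1).

Solutions (with |y| ≤ 30): (1, 1).


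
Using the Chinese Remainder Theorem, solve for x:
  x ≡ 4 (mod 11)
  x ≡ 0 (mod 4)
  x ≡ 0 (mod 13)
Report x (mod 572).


Moduli 11, 4, 13 are pairwise coprime; by CRT there is a unique solution modulo M = 11 · 4 · 13 = 572.
Solve pairwise, accumulating the modulus:
  Start with x ≡ 4 (mod 11).
  Combine with x ≡ 0 (mod 4): since gcd(11, 4) = 1, we get a unique residue mod 44.
    Write x = 4 + 11·t and substitute into x ≡ 0 (mod 4): 11·t ≡ 0 − 4 = -4 (mod 4).
    Reduce coefficients mod 4: 3·t ≡ 0 (mod 4).
    The inverse of 3 mod 4 is 3 (since 3·3 = 9 = 2·4 + 1), so t ≡ 3·0 = 0 ≡ 0 (mod 4).
    Then x = 4 + 11·0 = 4, valid modulo lcm(11, 4) = 44: x ≡ 4 (mod 44).
  Combine with x ≡ 0 (mod 13): since gcd(44, 13) = 1, we get a unique residue mod 572.
    Write x = 4 + 44·t and substitute into x ≡ 0 (mod 13): 44·t ≡ 0 − 4 = -4 (mod 13).
    Reduce coefficients mod 13: 5·t ≡ 9 (mod 13).
    The inverse of 5 mod 13 is 8 (since 5·8 = 40 = 3·13 + 1), so t ≡ 8·9 = 72 ≡ 7 (mod 13).
    Then x = 4 + 44·7 = 312, valid modulo lcm(44, 13) = 572: x ≡ 312 (mod 572).
Verify: 312 mod 11 = 4 ✓, 312 mod 4 = 0 ✓, 312 mod 13 = 0 ✓.

x ≡ 312 (mod 572).


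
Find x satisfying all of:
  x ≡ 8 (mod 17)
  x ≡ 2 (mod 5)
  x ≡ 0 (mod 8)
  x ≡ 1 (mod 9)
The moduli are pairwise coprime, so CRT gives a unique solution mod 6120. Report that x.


Product of moduli M = 17 · 5 · 8 · 9 = 6120.
Merge one congruence at a time:
  Start: x ≡ 8 (mod 17).
  Combine with x ≡ 2 (mod 5); new modulus lcm = 85.
    Write x = 8 + 17·t and substitute into x ≡ 2 (mod 5): 17·t ≡ 2 − 8 = -6 (mod 5).
    Reduce coefficients mod 5: 2·t ≡ 4 (mod 5).
    The inverse of 2 mod 5 is 3 (since 2·3 = 6 = 1·5 + 1), so t ≡ 3·4 = 12 ≡ 2 (mod 5).
    Then x = 8 + 17·2 = 42, valid modulo lcm(17, 5) = 85: x ≡ 42 (mod 85).
  Combine with x ≡ 0 (mod 8); new modulus lcm = 680.
    Write x = 42 + 85·t and substitute into x ≡ 0 (mod 8): 85·t ≡ 0 − 42 = -42 (mod 8).
    Reduce coefficients mod 8: 5·t ≡ 6 (mod 8).
    The inverse of 5 mod 8 is 5 (since 5·5 = 25 = 3·8 + 1), so t ≡ 5·6 = 30 ≡ 6 (mod 8).
    Then x = 42 + 85·6 = 552, valid modulo lcm(85, 8) = 680: x ≡ 552 (mod 680).
  Combine with x ≡ 1 (mod 9); new modulus lcm = 6120.
    Write x = 552 + 680·t and substitute into x ≡ 1 (mod 9): 680·t ≡ 1 − 552 = -551 (mod 9).
    Reduce coefficients mod 9: 5·t ≡ 7 (mod 9).
    The inverse of 5 mod 9 is 2 (since 5·2 = 10 = 1·9 + 1), so t ≡ 2·7 = 14 ≡ 5 (mod 9).
    Then x = 552 + 680·5 = 3952, valid modulo lcm(680, 9) = 6120: x ≡ 3952 (mod 6120).
Verify against each original: 3952 mod 17 = 8, 3952 mod 5 = 2, 3952 mod 8 = 0, 3952 mod 9 = 1.

x ≡ 3952 (mod 6120).


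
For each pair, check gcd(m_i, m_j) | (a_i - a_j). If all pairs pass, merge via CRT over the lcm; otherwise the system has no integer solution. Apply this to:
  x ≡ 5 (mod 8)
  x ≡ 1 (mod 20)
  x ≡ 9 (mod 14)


Moduli 8, 20, 14 are not pairwise coprime, so CRT works modulo lcm(m_i) when all pairwise compatibility conditions hold.
Pairwise compatibility: gcd(m_i, m_j) must divide a_i - a_j for every pair.
Merge one congruence at a time:
  Start: x ≡ 5 (mod 8).
  Combine with x ≡ 1 (mod 20): gcd(8, 20) = 4; 1 - 5 = -4, which IS divisible by 4, so compatible.
    Write x = 5 + 8·t and substitute into x ≡ 1 (mod 20): 8·t ≡ 1 − 5 = -4 (mod 20).
    Divide the congruence (and modulus) by g = 4: 2·t ≡ -1 (mod 5).
    Reduce coefficients mod 5: 2·t ≡ 4 (mod 5).
    The inverse of 2 mod 5 is 3 (since 2·3 = 6 = 1·5 + 1), so t ≡ 3·4 = 12 ≡ 2 (mod 5).
    Then x = 5 + 8·2 = 21, valid modulo lcm(8, 20) = 40: x ≡ 21 (mod 40).
  Combine with x ≡ 9 (mod 14): gcd(40, 14) = 2; 9 - 21 = -12, which IS divisible by 2, so compatible.
    Write x = 21 + 40·t and substitute into x ≡ 9 (mod 14): 40·t ≡ 9 − 21 = -12 (mod 14).
    Divide the congruence (and modulus) by g = 2: 20·t ≡ -6 (mod 7).
    Reduce coefficients mod 7: 6·t ≡ 1 (mod 7).
    The inverse of 6 mod 7 is 6 (since 6·6 = 36 = 5·7 + 1), so t ≡ 6·1 = 6 ≡ 6 (mod 7).
    Then x = 21 + 40·6 = 261, valid modulo lcm(40, 14) = 280: x ≡ 261 (mod 280).
Verify: 261 mod 8 = 5, 261 mod 20 = 1, 261 mod 14 = 9.

x ≡ 261 (mod 280).


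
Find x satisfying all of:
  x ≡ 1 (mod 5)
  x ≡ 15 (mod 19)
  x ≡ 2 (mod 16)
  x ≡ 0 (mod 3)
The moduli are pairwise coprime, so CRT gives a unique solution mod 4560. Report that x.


Product of moduli M = 5 · 19 · 16 · 3 = 4560.
Merge one congruence at a time:
  Start: x ≡ 1 (mod 5).
  Combine with x ≡ 15 (mod 19); new modulus lcm = 95.
    Write x = 1 + 5·t and substitute into x ≡ 15 (mod 19): 5·t ≡ 15 − 1 = 14 (mod 19).
    The inverse of 5 mod 19 is 4 (since 5·4 = 20 = 1·19 + 1), so t ≡ 4·14 = 56 ≡ 18 (mod 19).
    Then x = 1 + 5·18 = 91, valid modulo lcm(5, 19) = 95: x ≡ 91 (mod 95).
  Combine with x ≡ 2 (mod 16); new modulus lcm = 1520.
    Write x = 91 + 95·t and substitute into x ≡ 2 (mod 16): 95·t ≡ 2 − 91 = -89 (mod 16).
    Reduce coefficients mod 16: 15·t ≡ 7 (mod 16).
    The inverse of 15 mod 16 is 15 (since 15·15 = 225 = 14·16 + 1), so t ≡ 15·7 = 105 ≡ 9 (mod 16).
    Then x = 91 + 95·9 = 946, valid modulo lcm(95, 16) = 1520: x ≡ 946 (mod 1520).
  Combine with x ≡ 0 (mod 3); new modulus lcm = 4560.
    Write x = 946 + 1520·t and substitute into x ≡ 0 (mod 3): 1520·t ≡ 0 − 946 = -946 (mod 3).
    Reduce coefficients mod 3: 2·t ≡ 2 (mod 3).
    The inverse of 2 mod 3 is 2 (since 2·2 = 4 = 1·3 + 1), so t ≡ 2·2 = 4 ≡ 1 (mod 3).
    Then x = 946 + 1520·1 = 2466, valid modulo lcm(1520, 3) = 4560: x ≡ 2466 (mod 4560).
Verify against each original: 2466 mod 5 = 1, 2466 mod 19 = 15, 2466 mod 16 = 2, 2466 mod 3 = 0.

x ≡ 2466 (mod 4560).


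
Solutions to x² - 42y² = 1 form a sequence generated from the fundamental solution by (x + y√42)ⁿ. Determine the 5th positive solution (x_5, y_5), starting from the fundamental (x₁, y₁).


Step 1: Find the fundamental solution (x₁, y₁) of x² - 42y² = 1.
  Expand √42 as a continued fraction. a₀ = ⌊√42⌋ = 6; iterate m_{k+1} = d_k·a_k − m_k, d_{k+1} = (42 − m_{k+1}²)/d_k, a_{k+1} = ⌊(a₀ + m_{k+1})/d_{k+1}⌋ (starting m₀ = 0, d₀ = 1), with convergents p_k = a_k·p_{k-1} + p_{k-2}, q_k = a_k·q_{k-1} + q_{k-2} (p₋₁ = 1, q₋₁ = 0):
  k = 0: a₀ = 6; p₀/q₀ = 6/1; p₀² − 42·q₀² = 36 − 42 = -6.
  k = 1: m = 6, d = 6, a = ⌊(6 + 6)/6⌋ = 2; p/q = (2·6 + 1)/(2·1 + 0) = 13/2; p² − 42·q² = 169 − 168 = 1.
  The first convergent with p² − 42·q² = 1 gives the fundamental solution (x₁, y₁) = (13, 2).
Step 2: Apply the recurrence (x_{n+1}, y_{n+1}) = (x₁x_n + 42y₁y_n, x₁y_n + y₁x_n) repeatedly.
  From (x_1, y_1) = (13, 2): x_2 = 13·13 + 42·2·2 = 337; y_2 = 13·2 + 2·13 = 52.
  From (x_2, y_2) = (337, 52): x_3 = 13·337 + 42·2·52 = 8749; y_3 = 13·52 + 2·337 = 1350.
  From (x_3, y_3) = (8749, 1350): x_4 = 13·8749 + 42·2·1350 = 227137; y_4 = 13·1350 + 2·8749 = 35048.
  From (x_4, y_4) = (227137, 35048): x_5 = 13·227137 + 42·2·35048 = 5896813; y_5 = 13·35048 + 2·227137 = 909898.
Step 3: Verify x_5² - 42·y_5² = 34772403556969 - 34772403556968 = 1 (should be 1). ✓

(x_1, y_1) = (13, 2); (x_5, y_5) = (5896813, 909898).


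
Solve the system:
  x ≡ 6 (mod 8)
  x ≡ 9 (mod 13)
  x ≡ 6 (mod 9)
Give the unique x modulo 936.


Moduli 8, 13, 9 are pairwise coprime; by CRT there is a unique solution modulo M = 8 · 13 · 9 = 936.
Solve pairwise, accumulating the modulus:
  Start with x ≡ 6 (mod 8).
  Combine with x ≡ 9 (mod 13): since gcd(8, 13) = 1, we get a unique residue mod 104.
    Write x = 6 + 8·t and substitute into x ≡ 9 (mod 13): 8·t ≡ 9 − 6 = 3 (mod 13).
    The inverse of 8 mod 13 is 5 (since 8·5 = 40 = 3·13 + 1), so t ≡ 5·3 = 15 ≡ 2 (mod 13).
    Then x = 6 + 8·2 = 22, valid modulo lcm(8, 13) = 104: x ≡ 22 (mod 104).
  Combine with x ≡ 6 (mod 9): since gcd(104, 9) = 1, we get a unique residue mod 936.
    Write x = 22 + 104·t and substitute into x ≡ 6 (mod 9): 104·t ≡ 6 − 22 = -16 (mod 9).
    Reduce coefficients mod 9: 5·t ≡ 2 (mod 9).
    The inverse of 5 mod 9 is 2 (since 5·2 = 10 = 1·9 + 1), so t ≡ 2·2 = 4 ≡ 4 (mod 9).
    Then x = 22 + 104·4 = 438, valid modulo lcm(104, 9) = 936: x ≡ 438 (mod 936).
Verify: 438 mod 8 = 6 ✓, 438 mod 13 = 9 ✓, 438 mod 9 = 6 ✓.

x ≡ 438 (mod 936).


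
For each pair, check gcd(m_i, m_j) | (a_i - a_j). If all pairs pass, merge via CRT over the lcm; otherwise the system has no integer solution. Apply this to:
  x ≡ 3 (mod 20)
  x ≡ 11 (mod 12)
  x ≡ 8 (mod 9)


Moduli 20, 12, 9 are not pairwise coprime, so CRT works modulo lcm(m_i) when all pairwise compatibility conditions hold.
Pairwise compatibility: gcd(m_i, m_j) must divide a_i - a_j for every pair.
Merge one congruence at a time:
  Start: x ≡ 3 (mod 20).
  Combine with x ≡ 11 (mod 12): gcd(20, 12) = 4; 11 - 3 = 8, which IS divisible by 4, so compatible.
    Write x = 3 + 20·t and substitute into x ≡ 11 (mod 12): 20·t ≡ 11 − 3 = 8 (mod 12).
    Divide the congruence (and modulus) by g = 4: 5·t ≡ 2 (mod 3).
    Reduce coefficients mod 3: 2·t ≡ 2 (mod 3).
    The inverse of 2 mod 3 is 2 (since 2·2 = 4 = 1·3 + 1), so t ≡ 2·2 = 4 ≡ 1 (mod 3).
    Then x = 3 + 20·1 = 23, valid modulo lcm(20, 12) = 60: x ≡ 23 (mod 60).
  Combine with x ≡ 8 (mod 9): gcd(60, 9) = 3; 8 - 23 = -15, which IS divisible by 3, so compatible.
    Write x = 23 + 60·t and substitute into x ≡ 8 (mod 9): 60·t ≡ 8 − 23 = -15 (mod 9).
    Divide the congruence (and modulus) by g = 3: 20·t ≡ -5 (mod 3).
    Reduce coefficients mod 3: 2·t ≡ 1 (mod 3).
    The inverse of 2 mod 3 is 2 (since 2·2 = 4 = 1·3 + 1), so t ≡ 2·1 = 2 ≡ 2 (mod 3).
    Then x = 23 + 60·2 = 143, valid modulo lcm(60, 9) = 180: x ≡ 143 (mod 180).
Verify: 143 mod 20 = 3, 143 mod 12 = 11, 143 mod 9 = 8.

x ≡ 143 (mod 180).


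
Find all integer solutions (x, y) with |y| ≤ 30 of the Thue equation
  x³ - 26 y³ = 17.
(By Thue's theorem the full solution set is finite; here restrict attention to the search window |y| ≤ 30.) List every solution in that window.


The equation is x³ - 26y³ = 17. For fixed y, x³ = 26·y³ + 17, so a solution requires the RHS to be a perfect cube.
Strategy: iterate y from -30 to 30, compute RHS = 26·y³ + 17, and check whether it is a (positive or negative) perfect cube.
Check small values of y:
  y = 0: RHS = 17 is not a perfect cube.
  y = 1: RHS = 43 is not a perfect cube.
  y = -1: RHS = -9 is not a perfect cube.
  y = 2: RHS = 225 is not a perfect cube.
  y = -2: RHS = -191 is not a perfect cube.
  y = 3: RHS = 719 is not a perfect cube.
  y = -3: RHS = -685 is not a perfect cube.
Continuing the search up to |y| = 30 finds no solutions either.
No (x, y) in the scanned range satisfies the equation.

No integer solutions with |y| ≤ 30.


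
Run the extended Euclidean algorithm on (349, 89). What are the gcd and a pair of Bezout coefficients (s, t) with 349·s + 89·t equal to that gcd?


Euclidean algorithm on (349, 89) — divide until remainder is 0:
  349 = 3 · 89 + 82
  89 = 1 · 82 + 7
  82 = 11 · 7 + 5
  7 = 1 · 5 + 2
  5 = 2 · 2 + 1
  2 = 2 · 1 + 0
gcd(349, 89) = 1.
Track Bezout coefficients alongside the remainders: start with r₀ = 349 = a·1 + b·0 (s = 1, t = 0) and r₁ = 89 = a·0 + b·1 (s = 0, t = 1); each new remainder r_{k+1} = r_{k-1} − q_k·r_k inherits s_{k+1} = s_{k-1} − q_k·s_k, t_{k+1} = t_{k-1} − q_k·t_k, so r_k = a·s_k + b·t_k at every step:
  q = 3: r = 82, s = 1 − 3·0 = 1, t = 0 − 3·1 = -3  (check: 349·1 + 89·(-3) = 82)
  q = 1: r = 7, s = 0 − 1·1 = -1, t = 1 − 1·(-3) = 4  (check: 349·(-1) + 89·4 = 7)
  q = 11: r = 5, s = 1 − 11·(-1) = 12, t = -3 − 11·4 = -47  (check: 349·12 + 89·(-47) = 5)
  q = 1: r = 2, s = -1 − 1·12 = -13, t = 4 − 1·(-47) = 51  (check: 349·(-13) + 89·51 = 2)
  q = 2: r = 1, s = 12 − 2·(-13) = 38, t = -47 − 2·51 = -149  (check: 349·38 + 89·(-149) = 1)
The row with r = 1 (the gcd) gives the Bezout coefficients s = 38, t = -149.
Result: 349 · (38) + 89 · (-149) = 1.

gcd(349, 89) = 1; s = 38, t = -149 (check: 349·38 + 89·(-149) = 1).


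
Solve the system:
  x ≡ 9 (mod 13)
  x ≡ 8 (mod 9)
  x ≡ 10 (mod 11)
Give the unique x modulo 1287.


Moduli 13, 9, 11 are pairwise coprime; by CRT there is a unique solution modulo M = 13 · 9 · 11 = 1287.
Solve pairwise, accumulating the modulus:
  Start with x ≡ 9 (mod 13).
  Combine with x ≡ 8 (mod 9): since gcd(13, 9) = 1, we get a unique residue mod 117.
    Write x = 9 + 13·t and substitute into x ≡ 8 (mod 9): 13·t ≡ 8 − 9 = -1 (mod 9).
    Reduce coefficients mod 9: 4·t ≡ 8 (mod 9).
    The inverse of 4 mod 9 is 7 (since 4·7 = 28 = 3·9 + 1), so t ≡ 7·8 = 56 ≡ 2 (mod 9).
    Then x = 9 + 13·2 = 35, valid modulo lcm(13, 9) = 117: x ≡ 35 (mod 117).
  Combine with x ≡ 10 (mod 11): since gcd(117, 11) = 1, we get a unique residue mod 1287.
    Write x = 35 + 117·t and substitute into x ≡ 10 (mod 11): 117·t ≡ 10 − 35 = -25 (mod 11).
    Reduce coefficients mod 11: 7·t ≡ 8 (mod 11).
    The inverse of 7 mod 11 is 8 (since 7·8 = 56 = 5·11 + 1), so t ≡ 8·8 = 64 ≡ 9 (mod 11).
    Then x = 35 + 117·9 = 1088, valid modulo lcm(117, 11) = 1287: x ≡ 1088 (mod 1287).
Verify: 1088 mod 13 = 9 ✓, 1088 mod 9 = 8 ✓, 1088 mod 11 = 10 ✓.

x ≡ 1088 (mod 1287).


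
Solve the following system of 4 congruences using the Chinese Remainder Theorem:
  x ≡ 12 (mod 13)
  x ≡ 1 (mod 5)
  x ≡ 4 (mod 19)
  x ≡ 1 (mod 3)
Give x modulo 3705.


Product of moduli M = 13 · 5 · 19 · 3 = 3705.
Merge one congruence at a time:
  Start: x ≡ 12 (mod 13).
  Combine with x ≡ 1 (mod 5); new modulus lcm = 65.
    Write x = 12 + 13·t and substitute into x ≡ 1 (mod 5): 13·t ≡ 1 − 12 = -11 (mod 5).
    Reduce coefficients mod 5: 3·t ≡ 4 (mod 5).
    The inverse of 3 mod 5 is 2 (since 3·2 = 6 = 1·5 + 1), so t ≡ 2·4 = 8 ≡ 3 (mod 5).
    Then x = 12 + 13·3 = 51, valid modulo lcm(13, 5) = 65: x ≡ 51 (mod 65).
  Combine with x ≡ 4 (mod 19); new modulus lcm = 1235.
    Write x = 51 + 65·t and substitute into x ≡ 4 (mod 19): 65·t ≡ 4 − 51 = -47 (mod 19).
    Reduce coefficients mod 19: 8·t ≡ 10 (mod 19).
    The inverse of 8 mod 19 is 12 (since 8·12 = 96 = 5·19 + 1), so t ≡ 12·10 = 120 ≡ 6 (mod 19).
    Then x = 51 + 65·6 = 441, valid modulo lcm(65, 19) = 1235: x ≡ 441 (mod 1235).
  Combine with x ≡ 1 (mod 3); new modulus lcm = 3705.
    Write x = 441 + 1235·t and substitute into x ≡ 1 (mod 3): 1235·t ≡ 1 − 441 = -440 (mod 3).
    Reduce coefficients mod 3: 2·t ≡ 1 (mod 3).
    The inverse of 2 mod 3 is 2 (since 2·2 = 4 = 1·3 + 1), so t ≡ 2·1 = 2 ≡ 2 (mod 3).
    Then x = 441 + 1235·2 = 2911, valid modulo lcm(1235, 3) = 3705: x ≡ 2911 (mod 3705).
Verify against each original: 2911 mod 13 = 12, 2911 mod 5 = 1, 2911 mod 19 = 4, 2911 mod 3 = 1.

x ≡ 2911 (mod 3705).


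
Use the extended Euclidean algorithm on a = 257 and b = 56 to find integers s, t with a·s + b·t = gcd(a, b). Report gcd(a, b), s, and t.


Euclidean algorithm on (257, 56) — divide until remainder is 0:
  257 = 4 · 56 + 33
  56 = 1 · 33 + 23
  33 = 1 · 23 + 10
  23 = 2 · 10 + 3
  10 = 3 · 3 + 1
  3 = 3 · 1 + 0
gcd(257, 56) = 1.
Track Bezout coefficients alongside the remainders: start with r₀ = 257 = a·1 + b·0 (s = 1, t = 0) and r₁ = 56 = a·0 + b·1 (s = 0, t = 1); each new remainder r_{k+1} = r_{k-1} − q_k·r_k inherits s_{k+1} = s_{k-1} − q_k·s_k, t_{k+1} = t_{k-1} − q_k·t_k, so r_k = a·s_k + b·t_k at every step:
  q = 4: r = 33, s = 1 − 4·0 = 1, t = 0 − 4·1 = -4  (check: 257·1 + 56·(-4) = 33)
  q = 1: r = 23, s = 0 − 1·1 = -1, t = 1 − 1·(-4) = 5  (check: 257·(-1) + 56·5 = 23)
  q = 1: r = 10, s = 1 − 1·(-1) = 2, t = -4 − 1·5 = -9  (check: 257·2 + 56·(-9) = 10)
  q = 2: r = 3, s = -1 − 2·2 = -5, t = 5 − 2·(-9) = 23  (check: 257·(-5) + 56·23 = 3)
  q = 3: r = 1, s = 2 − 3·(-5) = 17, t = -9 − 3·23 = -78  (check: 257·17 + 56·(-78) = 1)
The row with r = 1 (the gcd) gives the Bezout coefficients s = 17, t = -78.
Result: 257 · (17) + 56 · (-78) = 1.

gcd(257, 56) = 1; s = 17, t = -78 (check: 257·17 + 56·(-78) = 1).


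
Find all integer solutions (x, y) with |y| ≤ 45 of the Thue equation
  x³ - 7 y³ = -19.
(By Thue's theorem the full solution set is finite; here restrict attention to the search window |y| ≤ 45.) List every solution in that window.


The equation is x³ - 7y³ = -19. For fixed y, x³ = 7·y³ − 19, so a solution requires the RHS to be a perfect cube.
Strategy: iterate y from -45 to 45, compute RHS = 7·y³ − 19, and check whether it is a (positive or negative) perfect cube.
Check small values of y:
  y = 0: RHS = -19 is not a perfect cube.
  y = 1: RHS = -12 is not a perfect cube.
  y = -1: RHS = -26 is not a perfect cube.
  y = 2: RHS = 37 is not a perfect cube.
  y = -2: RHS = -75 is not a perfect cube.
  y = 3: RHS = 170 is not a perfect cube.
  y = -3: RHS = -208 is not a perfect cube.
Continuing the search up to |y| = 45 finds no solutions either.
No (x, y) in the scanned range satisfies the equation.

No integer solutions with |y| ≤ 45.


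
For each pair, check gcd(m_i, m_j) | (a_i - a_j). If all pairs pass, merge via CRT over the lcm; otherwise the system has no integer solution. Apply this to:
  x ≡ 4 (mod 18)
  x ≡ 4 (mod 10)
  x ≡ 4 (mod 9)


Moduli 18, 10, 9 are not pairwise coprime, so CRT works modulo lcm(m_i) when all pairwise compatibility conditions hold.
Pairwise compatibility: gcd(m_i, m_j) must divide a_i - a_j for every pair.
Merge one congruence at a time:
  Start: x ≡ 4 (mod 18).
  Combine with x ≡ 4 (mod 10): gcd(18, 10) = 2; 4 - 4 = 0, which IS divisible by 2, so compatible.
    Write x = 4 + 18·t and substitute into x ≡ 4 (mod 10): 18·t ≡ 4 − 4 = 0 (mod 10).
    Divide the congruence (and modulus) by g = 2: 9·t ≡ 0 (mod 5).
    Reduce coefficients mod 5: 4·t ≡ 0 (mod 5).
    The inverse of 4 mod 5 is 4 (since 4·4 = 16 = 3·5 + 1), so t ≡ 4·0 = 0 ≡ 0 (mod 5).
    Then x = 4 + 18·0 = 4, valid modulo lcm(18, 10) = 90: x ≡ 4 (mod 90).
  Combine with x ≡ 4 (mod 9): gcd(90, 9) = 9; 4 - 4 = 0, which IS divisible by 9, so compatible.
    Write x = 4 + 90·t and substitute into x ≡ 4 (mod 9): 90·t ≡ 4 − 4 = 0 (mod 9).
    Divide the congruence (and modulus) by g = 9: 10·t ≡ 0 (mod 1).
    Modulo 1 every t works; take t = 0.
    Then x = 4 + 90·0 = 4, valid modulo lcm(90, 9) = 90: x ≡ 4 (mod 90).
Verify: 4 mod 18 = 4, 4 mod 10 = 4, 4 mod 9 = 4.

x ≡ 4 (mod 90).


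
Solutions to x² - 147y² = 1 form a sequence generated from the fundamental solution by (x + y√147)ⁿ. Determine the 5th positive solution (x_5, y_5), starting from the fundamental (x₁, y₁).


Step 1: Find the fundamental solution (x₁, y₁) of x² - 147y² = 1.
  Expand √147 as a continued fraction. a₀ = ⌊√147⌋ = 12; iterate m_{k+1} = d_k·a_k − m_k, d_{k+1} = (147 − m_{k+1}²)/d_k, a_{k+1} = ⌊(a₀ + m_{k+1})/d_{k+1}⌋ (starting m₀ = 0, d₀ = 1), with convergents p_k = a_k·p_{k-1} + p_{k-2}, q_k = a_k·q_{k-1} + q_{k-2} (p₋₁ = 1, q₋₁ = 0):
  k = 0: a₀ = 12; p₀/q₀ = 12/1; p₀² − 147·q₀² = 144 − 147 = -3.
  k = 1: m = 12, d = 3, a = ⌊(12 + 12)/3⌋ = 8; p/q = (8·12 + 1)/(8·1 + 0) = 97/8; p² − 147·q² = 9409 − 9408 = 1.
  The first convergent with p² − 147·q² = 1 gives the fundamental solution (x₁, y₁) = (97, 8).
Step 2: Apply the recurrence (x_{n+1}, y_{n+1}) = (x₁x_n + 147y₁y_n, x₁y_n + y₁x_n) repeatedly.
  From (x_1, y_1) = (97, 8): x_2 = 97·97 + 147·8·8 = 18817; y_2 = 97·8 + 8·97 = 1552.
  From (x_2, y_2) = (18817, 1552): x_3 = 97·18817 + 147·8·1552 = 3650401; y_3 = 97·1552 + 8·18817 = 301080.
  From (x_3, y_3) = (3650401, 301080): x_4 = 97·3650401 + 147·8·301080 = 708158977; y_4 = 97·301080 + 8·3650401 = 58407968.
  From (x_4, y_4) = (708158977, 58407968): x_5 = 97·708158977 + 147·8·58407968 = 137379191137; y_5 = 97·58407968 + 8·708158977 = 11330844712.
Step 3: Verify x_5² - 147·y_5² = 18873042157456379352769 - 18873042157456379352768 = 1 (should be 1). ✓

(x_1, y_1) = (97, 8); (x_5, y_5) = (137379191137, 11330844712).


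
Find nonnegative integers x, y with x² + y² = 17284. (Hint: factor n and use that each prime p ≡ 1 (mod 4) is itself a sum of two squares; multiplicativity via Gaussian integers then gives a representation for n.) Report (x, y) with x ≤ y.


Step 1: Factor n = 17284 = 2^2 · 29 · 149.
Step 2: Check the mod-4 condition on each prime factor: 2 = 2 (special); 29 ≡ 1 (mod 4), exponent 1; 149 ≡ 1 (mod 4), exponent 1.
All primes ≡ 3 (mod 4) appear to even exponent (or don't appear), so by the two-squares theorem n IS expressible as a sum of two squares.
Step 3: Build a representation. Group n = k² · m with k = 2 and m = 29 · 149 = 4321 (a product of primes ≡ 1 (mod 4)); a representation of m scales to one of n via (k·x)² + (k·y)² = k²(x² + y²). Each prime p ≡ 1 (mod 4) is itself a sum of two squares; find a² by testing p − a² for a perfect square:
  29: 29 − 1² = 28, 29 − 2² = 25 = 5² ⇒ 29 = 2² + 5².
  149: 149 − 1² = 148, 149 − 2² = 145, 149 − 3² = 140, 149 − 4² = 133, 149 − 5² = 124, 149 − 6² = 113, 149 − 7² = 100 = 10² ⇒ 149 = 7² + 10².
  Combine using the Brahmagupta–Fibonacci identity (a² + b²)(c² + d²) = (ac − bd)² + (ad + bc)² = (ac + bd)² + (ad − bc)²:
  29 · 149 = 4321: from (2² + 5²)(7² + 10²), take (2·7 − 5·10, 2·10 + 5·7) = (14 − 50, 20 + 35) = (-36, 55); dropping signs (only squares matter) gives (36, 55); check 36² + 55² = 1296 + 3025 = 4321 ✓.
  Scale by k = 2: (2·36, 2·55) = (72, 110).
Step 4: Order so x ≤ y and verify: 72² + 110² = 5184 + 12100 = 17284 = n. ✓

n = 17284 = 72² + 110² (one valid representation with x ≤ y).
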